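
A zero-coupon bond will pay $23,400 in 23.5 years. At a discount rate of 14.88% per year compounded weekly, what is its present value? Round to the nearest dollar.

$712

Periodic rate = 14.88%/52 = 0.00286154; 1222 periods.
P = 23,400/(1 + 0.1488/52)^1222 ≈ 23,400/32.845226098 ≈ 712.4323.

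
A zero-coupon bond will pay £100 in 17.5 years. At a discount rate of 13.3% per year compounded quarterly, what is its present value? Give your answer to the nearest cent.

£10.13

Periodic rate = 13.3%/4 = 0.03325; 70 periods.
P = 100/(1 + 0.03325)^70 ≈ 100/9.8714051 ≈ 10.1303.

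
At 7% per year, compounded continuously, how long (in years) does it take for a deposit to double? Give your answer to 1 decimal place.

9.9 years

e^(0.07t) = 2, so 0.07t = ln 2 ≈ 0.69315.
t ≈ 0.69315/0.07 ≈ 9.9021.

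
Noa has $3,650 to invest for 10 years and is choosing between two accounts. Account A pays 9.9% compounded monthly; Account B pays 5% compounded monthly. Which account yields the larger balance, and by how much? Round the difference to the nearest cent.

Account A, by $3,771.61

Account A growth factor: (1 + 0.00825)^120 ≈ 2.680326385; balance ≈ 9,783.1913.
Account B growth factor: (1 + 0.05/12)^120 ≈ 1.647009498; balance ≈ 6,011.5847.
Account A is larger by 3,771.6066.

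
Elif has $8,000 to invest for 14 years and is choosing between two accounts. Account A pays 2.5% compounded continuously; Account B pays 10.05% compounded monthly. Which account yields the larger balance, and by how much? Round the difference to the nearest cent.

Account B, by $21,126.09

Account A growth factor: e^(0.025·14) = e^0.35 ≈ 1.4190675486; balance ≈ 11,352.5404.
Account B growth factor: (1 + 0.008375)^168 ≈ 4.0598290962; balance ≈ 32,478.6328.
Account B is larger by 21,126.0924.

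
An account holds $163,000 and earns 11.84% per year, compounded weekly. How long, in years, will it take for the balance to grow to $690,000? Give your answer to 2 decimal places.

12.20 years

We need (1 + 0.00227692)^(52t) = 4.2331, so 52t = ln 4.2331 / ln 1.002277 ≈ 634.4455.
t ≈ 634.4455/52 = 12.2009 years.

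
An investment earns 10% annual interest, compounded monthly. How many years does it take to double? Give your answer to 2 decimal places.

(1 + 0.00833333)^(12t) = 2.
12t = ln 2 / ln(1 + 0.00833333) ≈ 0.69315/0.0082988 ≈ 83.5238.
t ≈ 6.9603.

6.96 years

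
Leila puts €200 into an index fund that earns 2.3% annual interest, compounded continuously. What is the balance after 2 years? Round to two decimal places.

A = P·e^(rt) = 200·e^(0.023·2) = 200·e^0.046.
e^0.046 ≈ 1.04707441, so A ≈ 209.4149.

€209.41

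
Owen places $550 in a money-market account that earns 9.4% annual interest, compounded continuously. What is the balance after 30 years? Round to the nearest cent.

$9,227.27

A = P·e^(rt) = 550·e^(0.094·30) = 550·e^2.82.
e^2.82 ≈ 16.77685067, so A ≈ 9,227.2679.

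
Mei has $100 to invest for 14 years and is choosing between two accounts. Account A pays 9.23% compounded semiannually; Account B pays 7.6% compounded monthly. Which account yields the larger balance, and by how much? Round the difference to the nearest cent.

A: (1 + 0.04615)^28 ≈ 3.53696582, so 100 × 3.53696582 ≈ 353.6966.
B: (1 + 0.076/12)^168 ≈ 2.8882328, so 100 × 2.8882328 ≈ 288.8233.
Difference ≈ 64.8733 in favor of A.

Account A, by $64.87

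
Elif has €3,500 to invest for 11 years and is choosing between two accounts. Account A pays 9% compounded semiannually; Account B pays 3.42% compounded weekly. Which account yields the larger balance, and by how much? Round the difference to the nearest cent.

A: (1 + 0.045)^22 ≈ 2.633652008, so 3,500 × 2.633652008 ≈ 9,217.7820.
B: (1 + 0.0342/52)^572 ≈ 1.456558327, so 3,500 × 1.456558327 ≈ 5,097.9541.
Difference ≈ 4,119.8279 in favor of A.

Account A, by €4,119.83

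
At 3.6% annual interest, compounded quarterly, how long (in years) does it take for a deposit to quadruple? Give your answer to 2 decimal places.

(1 + 0.009)^(4t) = 4.
4t = ln 4 / ln(1 + 0.009) ≈ 1.3863/0.00895974 ≈ 154.7248.
t ≈ 38.6812.

38.68 years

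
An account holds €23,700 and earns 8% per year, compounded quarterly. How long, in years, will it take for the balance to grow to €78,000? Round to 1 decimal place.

15.0 years

(1 + 0.02)^(4t) = 78,000/23,700 = 3.2911.
4t·ln(1 + 0.02) = ln(3.2911); 4t = 1.1912/0.0198026 ≈ 60.1553.
t ≈ 15.0388 years.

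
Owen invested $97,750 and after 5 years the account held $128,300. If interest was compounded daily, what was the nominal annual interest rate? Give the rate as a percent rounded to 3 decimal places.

The 1825-period growth factor is 128,300/97,750 = 1.31253.
r/365 = 1.31253^(1/1825) − 1 ≈ 0.000149029, so r ≈ 365·0.000149029 = 5.43957%.

5.440%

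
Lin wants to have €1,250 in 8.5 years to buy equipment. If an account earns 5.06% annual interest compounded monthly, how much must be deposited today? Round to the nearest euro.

€814

Growth factor = (1 + 0.0506/12)^102 ≈ 1.536021676.
P = 1,250/1.536021676 ≈ 813.7906.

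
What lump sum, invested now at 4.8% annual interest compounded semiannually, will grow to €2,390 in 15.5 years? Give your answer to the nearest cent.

Growth factor = (1 + 0.024)^31 ≈ 2.08592484.
P = 2,390/2.08592484 ≈ 1,145.7747.

€1,145.77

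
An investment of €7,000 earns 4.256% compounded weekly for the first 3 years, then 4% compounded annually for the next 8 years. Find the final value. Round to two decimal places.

€10,884.11

Phase 1: 7,000·(1 + 0.04256/52)^156 ≈ 7,952.9102.
Phase 2: 7,952.9102·(1 + 0.04)^8 ≈ 10,884.1068.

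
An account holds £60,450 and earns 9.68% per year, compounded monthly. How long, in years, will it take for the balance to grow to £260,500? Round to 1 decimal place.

15.2 years

We need (1 + 0.00806667)^(12t) = 4.3093, so 12t = ln 4.3093 / ln 1.008067 ≈ 181.8186.
t ≈ 181.8186/12 = 15.1516 years.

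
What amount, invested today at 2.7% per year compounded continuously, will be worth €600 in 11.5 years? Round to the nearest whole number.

P = A·e^(−rt) = 600·e^(−0.3105).
e^(−0.3105) ≈ 0.733080324, so P ≈ 439.8482.

€440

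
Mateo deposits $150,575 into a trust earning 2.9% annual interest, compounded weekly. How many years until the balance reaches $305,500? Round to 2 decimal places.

24.40 years

We need (1 + 0.000557692)^(52t) = 2.0289, so 52t = ln 2.0289 / ln 1.000558 ≈ 1268.9537.
t ≈ 1268.9537/52 = 24.4030 years.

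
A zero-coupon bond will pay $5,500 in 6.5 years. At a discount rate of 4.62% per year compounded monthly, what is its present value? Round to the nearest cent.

$4,075.63

Growth factor = (1 + 0.00385)^78 ≈ 1.349485491.
P = 5,500/1.349485491 ≈ 4,075.6274.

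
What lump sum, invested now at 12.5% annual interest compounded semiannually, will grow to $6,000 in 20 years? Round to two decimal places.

$530.88

Periodic rate = 12.5%/2 = 0.0625; 40 periods.
P = 6,000/(1 + 0.0625)^40 ≈ 6,000/11.30205845 ≈ 530.8767.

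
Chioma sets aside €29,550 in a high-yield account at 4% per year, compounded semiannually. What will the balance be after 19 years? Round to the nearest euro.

€62,714

Periodic rate = 4%/2 = 0.02; periods = 2·19 = 38.
A = 29,550·(1 + 0.02)^38 ≈ 29,550·2.1222987924 ≈ 62,713.9293.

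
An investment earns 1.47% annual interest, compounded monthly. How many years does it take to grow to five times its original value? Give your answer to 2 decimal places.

109.55 years

(1 + 0.001225)^(12t) = 5.
12t = ln 5 / ln(1 + 0.001225) ≈ 1.6094/0.00122425 ≈ 1314.6314.
t ≈ 109.5526.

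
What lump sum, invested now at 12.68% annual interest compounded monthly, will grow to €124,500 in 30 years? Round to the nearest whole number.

€2,830

Periodic rate = 12.68%/12 = 0.0105667; 360 periods.
P = 124,500/(1 + 0.1268/12)^360 ≈ 124,500/43.993533853 ≈ 2,829.9613.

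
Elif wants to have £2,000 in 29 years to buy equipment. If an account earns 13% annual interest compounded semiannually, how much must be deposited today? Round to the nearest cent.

£51.85

Growth factor = (1 + 0.065)^58 ≈ 38.57245233.
P = 2,000/38.57245233 ≈ 51.8505.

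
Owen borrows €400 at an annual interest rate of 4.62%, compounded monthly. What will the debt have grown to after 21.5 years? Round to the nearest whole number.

Periodic rate = 4.62%/12 = 0.00385; periods = 12·21.5 = 258.
A = 400·(1 + 0.00385)^258 ≈ 400·2.694985411 ≈ 1,077.9942.

€1,078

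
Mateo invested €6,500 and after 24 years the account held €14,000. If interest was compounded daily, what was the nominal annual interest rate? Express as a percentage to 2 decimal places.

The 8760-period growth factor is 14,000/6,500 = 2.15385.
r/365 = 2.15385^(1/8760) − 1 ≈ 0.00008759, so r ≈ 365·0.00008759 = 3.19704%.

3.20%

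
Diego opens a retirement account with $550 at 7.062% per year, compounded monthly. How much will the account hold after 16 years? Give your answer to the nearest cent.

$1,696.85

Periodic rate = 7.062%/12 = 0.005885; periods = 12·16 = 192.
A = 550·(1 + 0.005885)^192 ≈ 550·3.085174431 ≈ 1,696.8459.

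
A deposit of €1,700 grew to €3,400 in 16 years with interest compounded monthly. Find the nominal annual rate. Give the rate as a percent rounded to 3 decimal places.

4.340%

The 192-period growth factor is 3,400/1,700 = 2.
r/12 = 2^(1/192) − 1 ≈ 0.00361667, so r ≈ 12·0.00361667 = 4.34000%.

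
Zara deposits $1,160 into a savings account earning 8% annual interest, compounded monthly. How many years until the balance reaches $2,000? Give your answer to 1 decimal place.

We need (1 + 0.00666667)^(12t) = 1.7241, so 12t = ln 1.7241 / ln 1.006667 ≈ 81.9811.
t ≈ 81.9811/12 = 6.8318 years.

6.8 years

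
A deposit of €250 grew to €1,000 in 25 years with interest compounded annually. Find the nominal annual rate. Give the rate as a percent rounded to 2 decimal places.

The 25-period growth factor is 1,000/250 = 4.
r = 4^(1/25) − 1 ≈ 0.057018, i.e. 5.70180%.

5.70%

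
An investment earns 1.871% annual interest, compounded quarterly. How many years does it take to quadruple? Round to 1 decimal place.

74.3 years

(1 + 0.0046775)^(4t) = 4.
4t = ln 4 / ln(1 + 0.0046775) ≈ 1.3863/0.00466659 ≈ 297.0677.
t ≈ 74.2669.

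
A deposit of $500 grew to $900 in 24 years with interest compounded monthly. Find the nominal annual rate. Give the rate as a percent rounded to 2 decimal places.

2.45%

(1 + r/12)^288 = 900/500 = 1.8.
1 + r/12 = 1.8^(1/288) ≈ 1.002043, so r/12 ≈ 0.00204301.
r ≈ 12·0.00204301 = 2.45161%.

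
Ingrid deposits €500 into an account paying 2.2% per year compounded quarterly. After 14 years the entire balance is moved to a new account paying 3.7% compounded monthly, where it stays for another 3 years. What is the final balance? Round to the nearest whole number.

€759

After 14 years at 2.2%: 500 × 1.35955317 ≈ 679.7766.
Then 3 years at 3.7%: 679.7766 × 1.1172041 ≈ 759.4492.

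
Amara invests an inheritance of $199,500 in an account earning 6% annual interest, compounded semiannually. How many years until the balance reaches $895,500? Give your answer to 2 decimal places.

25.40 years

(1 + 0.03)^(2t) = 895,500/199,500 = 4.4887.
2t·ln(1 + 0.03) = ln(4.4887); 2t = 1.5016/0.0295588 ≈ 50.7994.
t ≈ 25.3997 years.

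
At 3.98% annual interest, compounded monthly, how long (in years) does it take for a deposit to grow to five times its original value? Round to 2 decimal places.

40.51 years

(1 + 0.00331667)^(12t) = 5.
12t = ln 5 / ln(1 + 0.00331667) ≈ 1.6094/0.00331118 ≈ 486.0619.
t ≈ 40.5052.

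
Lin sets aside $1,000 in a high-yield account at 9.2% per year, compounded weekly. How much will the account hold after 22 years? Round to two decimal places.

Periodic rate = 9.2%/52 = 0.00176923; periods = 52·22 = 1144.
A = 1,000·(1 + 0.092/52)^1144 ≈ 1,000·7.555015501 ≈ 7,555.0155.

$7,555.02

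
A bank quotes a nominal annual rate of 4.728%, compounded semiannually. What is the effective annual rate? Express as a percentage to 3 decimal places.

One year is 2 periods at 0.02364 each: (1 + 0.02364)^2 ≈ 1.047839.
EAR = 1.047839 − 1 ≈ 4.78388%.

4.784%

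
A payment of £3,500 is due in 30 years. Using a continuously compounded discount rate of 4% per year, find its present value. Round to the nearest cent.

£1,054.18

P = A·e^(−rt) = 3,500·e^(−1.2).
e^(−1.2) ≈ 0.3011942119, so P ≈ 1,054.1797.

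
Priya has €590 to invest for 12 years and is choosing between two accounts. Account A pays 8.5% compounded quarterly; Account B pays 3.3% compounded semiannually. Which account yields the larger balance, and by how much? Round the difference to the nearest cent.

Account A growth factor: (1 + 0.02125)^48 ≈ 2.74371715; balance ≈ 1,618.7931.
Account B growth factor: (1 + 0.0165)^24 ≈ 1.48107548; balance ≈ 873.8345.
Account A is larger by 744.9586.

Account A, by €744.96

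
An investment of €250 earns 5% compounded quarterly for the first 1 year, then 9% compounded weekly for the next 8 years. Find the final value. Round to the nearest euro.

After 1 years at 5%: 250 × 1.05094534 ≈ 262.7363.
Then 8 years at 9%: 262.7363 × 2.05315501 ≈ 539.4384.

€539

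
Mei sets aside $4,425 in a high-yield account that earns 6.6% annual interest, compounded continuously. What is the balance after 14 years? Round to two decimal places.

$11,148.11

A = P·e^(rt) = 4,425·e^(0.066·14) = 4,425·e^0.924.
e^0.924 ≈ 2.5193476526, so A ≈ 11,148.1134.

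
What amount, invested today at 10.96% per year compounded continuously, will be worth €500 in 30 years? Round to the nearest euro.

P = A·e^(−rt) = 500·e^(−3.288).
e^(−3.288) ≈ 0.0373284317, so P ≈ 18.6642.

€19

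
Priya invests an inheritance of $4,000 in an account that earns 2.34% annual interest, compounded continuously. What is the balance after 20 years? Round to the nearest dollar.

$6,387

A = P·e^(rt) = 4,000·e^(0.0234·20) = 4,000·e^0.468.
e^0.468 ≈ 1.596797403, so A ≈ 6,387.1896.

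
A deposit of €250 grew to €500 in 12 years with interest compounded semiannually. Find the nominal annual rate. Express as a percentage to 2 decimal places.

5.86%

The 24-period growth factor is 500/250 = 2.
r/2 = 2^(1/24) − 1 ≈ 0.0293022, so r ≈ 2·0.0293022 = 5.86045%.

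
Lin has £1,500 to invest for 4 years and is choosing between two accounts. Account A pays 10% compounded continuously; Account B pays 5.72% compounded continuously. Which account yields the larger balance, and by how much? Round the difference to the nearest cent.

Account A, by £352.10

A: e^(0.1·4) = e^0.4 ≈ 1.491824698, so 1,500 × 1.491824698 ≈ 2,237.7370.
B: e^(0.0572·4) = e^0.2288 ≈ 1.257090596, so 1,500 × 1.257090596 ≈ 1,885.6359.
Difference ≈ 352.1012 in favor of A.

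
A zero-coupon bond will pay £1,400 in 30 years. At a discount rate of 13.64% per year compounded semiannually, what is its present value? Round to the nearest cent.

£26.73

Periodic rate = 13.64%/2 = 0.0682; 60 periods.
P = 1,400/(1 + 0.0682)^60 ≈ 1,400/52.37866413 ≈ 26.7284.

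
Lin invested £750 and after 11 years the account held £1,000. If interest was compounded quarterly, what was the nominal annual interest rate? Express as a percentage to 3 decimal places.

2.624%

(1 + r/4)^44 = 1,000/750 = 1.33333.
1 + r/4 = 1.33333^(1/44) ≈ 1.00656, so r/4 ≈ 0.00655965.
r ≈ 4·0.00655965 = 2.62386%.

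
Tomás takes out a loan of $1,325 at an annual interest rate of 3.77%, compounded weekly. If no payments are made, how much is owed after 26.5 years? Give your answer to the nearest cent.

$3,597.00

Growth factor = (1 + 0.000725)^1378 ≈ 2.714717834.
A ≈ 1,325 × 2.714717834 ≈ 3,597.0011.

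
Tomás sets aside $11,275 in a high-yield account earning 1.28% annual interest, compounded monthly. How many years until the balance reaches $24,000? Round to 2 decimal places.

(1 + 0.00106667)^(12t) = 24,000/11,275 = 2.1286.
12t·ln(1 + 0.00106667) = ln(2.1286); 12t = 0.75547/0.0010661 ≈ 708.6270.
t ≈ 59.0522 years.

59.05 years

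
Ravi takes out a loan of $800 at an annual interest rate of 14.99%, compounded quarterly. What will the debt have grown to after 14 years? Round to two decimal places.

Periodic rate = 14.99%/4 = 0.037475; periods = 4·14 = 56.
A = 800·(1 + 0.037475)^56 ≈ 800·7.84779877 ≈ 6,278.2390.

$6,278.24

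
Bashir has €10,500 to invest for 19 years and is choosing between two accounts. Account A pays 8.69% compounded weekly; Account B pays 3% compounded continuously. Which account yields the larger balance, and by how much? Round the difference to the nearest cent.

Account A, by €36,091.28

A: (1 + 0.0869/52)^988 ≈ 5.2055320406, so 10,500 × 5.2055320406 ≈ 54,658.0864.
B: e^(0.03·19) = e^0.57 ≈ 1.7682670514, so 10,500 × 1.7682670514 ≈ 18,566.8040.
Difference ≈ 36,091.2824 in favor of A.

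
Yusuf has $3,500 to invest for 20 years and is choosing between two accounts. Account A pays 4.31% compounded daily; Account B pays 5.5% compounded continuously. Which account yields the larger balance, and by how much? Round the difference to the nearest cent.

Account B, by $2,227.38

Account A growth factor: (1 + 0.0431/365)^7300 ≈ 2.367771247; balance ≈ 8,287.1994.
Account B growth factor: e^(0.055·20) = e^1.1 ≈ 3.0041660239; balance ≈ 10,514.5811.
Account B is larger by 2,227.3817.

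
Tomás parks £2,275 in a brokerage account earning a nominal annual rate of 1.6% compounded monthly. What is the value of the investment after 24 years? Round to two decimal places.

Periodic rate = 1.6%/12 = 0.00133333; periods = 12·24 = 288.
A = 2,275·(1 + 0.016/12)^288 ≈ 2,275·1.467769978 ≈ 3,339.1767.

£3,339.18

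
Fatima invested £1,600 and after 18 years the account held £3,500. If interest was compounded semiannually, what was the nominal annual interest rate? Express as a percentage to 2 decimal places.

4.40%

(1 + r/2)^36 = 3,500/1,600 = 2.1875.
1 + r/2 = 2.1875^(1/36) ≈ 1.021981, so r/2 ≈ 0.0219814.
r ≈ 2·0.0219814 = 4.39628%.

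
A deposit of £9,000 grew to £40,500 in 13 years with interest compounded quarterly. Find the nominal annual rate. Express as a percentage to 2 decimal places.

11.74%

The 52-period growth factor is 40,500/9,000 = 4.5.
r/4 = 4.5^(1/52) − 1 ≈ 0.0293469, so r ≈ 4·0.0293469 = 11.73878%.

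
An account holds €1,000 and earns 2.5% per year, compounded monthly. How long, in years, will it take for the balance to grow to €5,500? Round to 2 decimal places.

(1 + 0.00208333)^(12t) = 5,500/1,000 = 5.5.
12t·ln(1 + 0.00208333) = ln(5.5); 12t = 1.7047/0.00208117 ≈ 819.1312.
t ≈ 68.2609 years.

68.26 years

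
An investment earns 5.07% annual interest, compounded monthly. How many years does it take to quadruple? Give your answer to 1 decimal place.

(1 + 0.004225)^(12t) = 4.
12t = ln 4 / ln(1 + 0.004225) ≈ 1.3863/0.0042161 ≈ 328.8097.
t ≈ 27.4008.

27.4 years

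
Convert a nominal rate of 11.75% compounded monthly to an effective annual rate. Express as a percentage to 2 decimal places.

EAR = (1 + 11.75%/12)^12 − 1 = (1 + 0.00979167)^12 − 1.
(1 + 0.00979167)^12 ≈ 1.124039, so EAR ≈ 12.40390%.

12.40%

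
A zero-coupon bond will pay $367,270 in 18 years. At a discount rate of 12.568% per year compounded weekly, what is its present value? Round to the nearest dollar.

$38,344

Periodic rate = 12.568%/52 = 0.00241692; 936 periods.
P = 367,270/(1 + 0.12568/52)^936 ≈ 367,270/9.57840003401 ≈ 38,343.5646.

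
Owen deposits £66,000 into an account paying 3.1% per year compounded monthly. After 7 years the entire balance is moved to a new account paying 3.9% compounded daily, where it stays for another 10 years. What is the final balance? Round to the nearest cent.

£121,068.21

After 7 years at 3.1%: 66,000 × 1.24199653062 ≈ 81,971.7710.
Then 10 years at 3.9%: 81,971.7710 × 1.47695002259 ≈ 121,068.2091.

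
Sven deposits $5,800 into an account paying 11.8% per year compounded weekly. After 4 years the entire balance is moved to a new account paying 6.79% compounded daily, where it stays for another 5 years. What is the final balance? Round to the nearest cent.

$13,050.05

After 4 years at 11.8%: 5,800 × 1.6023403357 ≈ 9,293.5739.
Then 5 years at 6.79%: 9,293.5739 × 1.4042009551 ≈ 13,050.0454.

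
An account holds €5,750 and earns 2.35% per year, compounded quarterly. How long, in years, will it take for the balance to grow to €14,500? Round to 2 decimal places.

39.48 years

(1 + 0.005875)^(4t) = 14,500/5,750 = 2.5217.
4t·ln(1 + 0.005875) = ln(2.5217); 4t = 0.92495/0.00585781 ≈ 157.9001.
t ≈ 39.4750 years.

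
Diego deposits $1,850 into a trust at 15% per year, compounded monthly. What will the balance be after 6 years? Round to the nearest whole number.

$4,525

Growth factor = (1 + 0.0125)^72 ≈ 2.445920268.
A ≈ 1,850 × 2.445920268 ≈ 4,524.9525.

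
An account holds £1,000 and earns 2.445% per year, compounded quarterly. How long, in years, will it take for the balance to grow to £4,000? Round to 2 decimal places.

(1 + 0.0061125)^(4t) = 4,000/1,000 = 4.
4t·ln(1 + 0.0061125) = ln(4); 4t = 1.3863/0.00609389 ≈ 227.4891.
t ≈ 56.8723 years.

56.87 years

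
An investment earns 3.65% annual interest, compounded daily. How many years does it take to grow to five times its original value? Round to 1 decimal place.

44.1 years

(1 + 0.0001)^(365t) = 5.
365t = ln 5 / ln(1 + 0.0001) ≈ 1.6094/9.9995e-05 ≈ 16095.1838.
t ≈ 44.0964.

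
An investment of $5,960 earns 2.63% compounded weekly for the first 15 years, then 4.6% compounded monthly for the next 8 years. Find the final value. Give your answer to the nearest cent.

Phase 1: 5,960·(1 + 0.0263/52)^780 ≈ 8,841.6256.
Phase 2: 8,841.6256·(1 + 0.046/12)^96 ≈ 12,765.7680.

$12,765.77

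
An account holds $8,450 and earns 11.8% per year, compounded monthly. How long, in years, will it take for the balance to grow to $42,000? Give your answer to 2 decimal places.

We need (1 + 0.00983333)^(12t) = 4.9704, so 12t = ln 4.9704 / ln 1.009833 ≈ 163.8686.
t ≈ 163.8686/12 = 13.6557 years.

13.66 years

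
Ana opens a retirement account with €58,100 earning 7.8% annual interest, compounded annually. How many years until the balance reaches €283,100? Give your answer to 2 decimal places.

We need (1 + 0.078)^t = 4.8726, so t = ln 4.8726 / ln 1.078 ≈ 21.0849.

21.08 years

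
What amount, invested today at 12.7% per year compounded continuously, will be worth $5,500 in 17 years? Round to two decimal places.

P = A·e^(−rt) = 5,500·e^(−2.159).
e^(−2.159) ≈ 0.1154405038, so P ≈ 634.9228.

$634.92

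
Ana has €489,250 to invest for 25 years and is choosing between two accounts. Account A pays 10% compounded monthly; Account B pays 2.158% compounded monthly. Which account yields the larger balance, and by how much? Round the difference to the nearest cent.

A: (1 + 0.1/12)^300 ≈ 12.0569450235, so 489,250 × 12.0569450235 ≈ 5,898,860.3527.
B: (1 + 0.02158/12)^300 ≈ 1.71431825114, so 489,250 × 1.71431825114 ≈ 838,730.2044.
Difference ≈ 5,060,130.1484 in favor of A.

Account A, by €5,060,130.15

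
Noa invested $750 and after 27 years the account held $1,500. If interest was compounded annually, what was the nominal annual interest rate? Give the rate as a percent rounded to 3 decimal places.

2.600%

The 27-period growth factor is 1,500/750 = 2.
r = 2^(1/27) − 1 ≈ 0.0260045, i.e. 2.60045%.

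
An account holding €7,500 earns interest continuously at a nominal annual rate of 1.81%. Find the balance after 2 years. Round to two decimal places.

€7,776.47

A = P·e^(rt) = 7,500·e^(0.0181·2) = 7,500·e^0.0362.
e^0.0362 ≈ 1.036863198, so A ≈ 7,776.4740.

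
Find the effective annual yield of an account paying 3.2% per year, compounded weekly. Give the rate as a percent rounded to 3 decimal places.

One year is 52 periods at 0.000615385 each: (1 + 0.000615385)^52 ≈ 1.032507.
EAR = 1.032507 − 1 ≈ 3.25073%.

3.251%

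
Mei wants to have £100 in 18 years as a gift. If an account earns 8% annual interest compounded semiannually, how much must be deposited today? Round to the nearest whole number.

£24

Periodic rate = 8%/2 = 0.04; 36 periods.
P = 100/(1 + 0.04)^36 ≈ 100/4.1039326 ≈ 24.3669.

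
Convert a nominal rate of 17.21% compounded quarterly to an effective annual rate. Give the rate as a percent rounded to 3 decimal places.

EAR = (1 + 17.21%/4)^4 − 1 = (1 + 0.043025)^4 − 1.
(1 + 0.043025)^4 ≈ 1.183529, so EAR ≈ 18.35289%.

18.353%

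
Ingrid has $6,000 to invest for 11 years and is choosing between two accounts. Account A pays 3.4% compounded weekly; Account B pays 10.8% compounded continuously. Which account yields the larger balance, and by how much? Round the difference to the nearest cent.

Account A growth factor: (1 + 0.034/52)^572 ≈ 1.453359516; balance ≈ 8,720.1571.
Account B growth factor: e^(0.108·11) = e^1.188 ≈ 3.2805136148; balance ≈ 19,683.0817.
Account B is larger by 10,962.9246.

Account B, by $10,962.92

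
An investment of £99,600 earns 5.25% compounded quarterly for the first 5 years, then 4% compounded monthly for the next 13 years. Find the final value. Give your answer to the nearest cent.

£217,258.89

After 5 years at 5.25%: 99,600 × 1.29795801281 ≈ 129,276.6181.
Then 13 years at 4%: 129,276.6181 × 1.6805737525 ≈ 217,258.8912.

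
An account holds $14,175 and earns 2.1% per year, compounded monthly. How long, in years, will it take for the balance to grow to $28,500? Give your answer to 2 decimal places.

We need (1 + 0.00175)^(12t) = 2.0106, so 12t = ln 2.0106 / ln 1.00175 ≈ 399.4487.
t ≈ 399.4487/12 = 33.2874 years.

33.29 years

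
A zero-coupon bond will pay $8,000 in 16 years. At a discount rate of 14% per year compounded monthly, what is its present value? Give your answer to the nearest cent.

$862.78

Periodic rate = 14%/12 = 0.0116667; 192 periods.
P = 8,000/(1 + 0.14/12)^192 ≈ 8,000/9.272324302 ≈ 862.7826.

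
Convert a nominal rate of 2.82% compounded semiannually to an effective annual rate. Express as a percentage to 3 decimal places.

EAR = (1 + 2.82%/2)^2 − 1 = (1 + 0.0141)^2 − 1.
(1 + 0.0141)^2 ≈ 1.028399, so EAR ≈ 2.83988%.

2.840%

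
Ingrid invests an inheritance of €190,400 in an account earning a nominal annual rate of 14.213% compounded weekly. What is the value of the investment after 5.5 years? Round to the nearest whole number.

€415,622

Growth factor = (1 + 0.14213/52)^286 ≈ 2.18288767955.
A ≈ 190,400 × 2.18288767955 ≈ 415,621.8142.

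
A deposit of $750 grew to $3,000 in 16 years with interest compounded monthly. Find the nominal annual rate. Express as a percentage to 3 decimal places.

(1 + r/12)^192 = 3,000/750 = 4.
1 + r/12 = 4^(1/192) ≈ 1.007246, so r/12 ≈ 0.00724641.
r ≈ 12·0.00724641 = 8.69569%.

8.696%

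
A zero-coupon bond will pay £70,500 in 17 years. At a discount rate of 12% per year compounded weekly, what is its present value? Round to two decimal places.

Growth factor = (1 + 0.12/52)^884 ≈ 7.6725557131.
P = 70,500/7.6725557131 ≈ 9,188.5941.

£9,188.59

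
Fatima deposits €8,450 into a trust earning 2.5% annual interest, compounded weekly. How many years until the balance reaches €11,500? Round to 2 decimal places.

(1 + 0.000480769)^(52t) = 11,500/8,450 = 1.3609.
52t·ln(1 + 0.000480769) = ln(1.3609); 52t = 0.30818/0.000480654 ≈ 641.1697.
t ≈ 12.3302 years.

12.33 years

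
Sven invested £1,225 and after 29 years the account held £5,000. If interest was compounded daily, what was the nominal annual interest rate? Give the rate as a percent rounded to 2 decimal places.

(1 + r/365)^10585 = 5,000/1,225 = 4.08163.
1 + r/365 = 4.08163^(1/10585) ≈ 1.000133, so r/365 ≈ 0.000132885.
r ≈ 365·0.000132885 = 4.85031%.

4.85%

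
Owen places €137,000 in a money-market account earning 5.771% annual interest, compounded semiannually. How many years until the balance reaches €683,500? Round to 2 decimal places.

We need (1 + 0.028855)^(2t) = 4.9891, so 2t = ln 4.9891 / ln 1.028855 ≈ 56.5006.
t ≈ 56.5006/2 = 28.2503 years.

28.25 years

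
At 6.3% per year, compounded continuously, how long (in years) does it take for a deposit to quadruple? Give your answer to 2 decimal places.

22.00 years

e^(0.063t) = 4, so 0.063t = ln 4 ≈ 1.3863.
t ≈ 1.3863/0.063 ≈ 22.0047.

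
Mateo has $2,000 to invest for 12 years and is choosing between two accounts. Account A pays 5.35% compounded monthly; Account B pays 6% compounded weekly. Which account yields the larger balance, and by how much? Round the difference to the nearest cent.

Account A growth factor: (1 + 0.0535/12)^144 ≈ 1.897568091; balance ≈ 3,795.1362.
Account B growth factor: (1 + 0.06/52)^624 ≈ 2.053580664; balance ≈ 4,107.1613.
Account B is larger by 312.0251.

Account B, by $312.03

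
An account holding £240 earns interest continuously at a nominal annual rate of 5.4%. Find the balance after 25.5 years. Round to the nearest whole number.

A = P·e^(rt) = 240·e^(0.054·25.5) = 240·e^1.377.
e^1.377 ≈ 3.96299479, so A ≈ 951.1188.

£951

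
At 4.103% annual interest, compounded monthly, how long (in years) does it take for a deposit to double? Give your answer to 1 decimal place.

16.9 years

(1 + 0.00341917)^(12t) = 2.
12t = ln 2 / ln(1 + 0.00341917) ≈ 0.69315/0.00341333 ≈ 203.0704.
t ≈ 16.9225.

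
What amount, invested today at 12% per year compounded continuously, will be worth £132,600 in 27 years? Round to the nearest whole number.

P = A·e^(−rt) = 132,600·e^(−3.24).
e^(−3.24) ≈ 0.039163895099, so P ≈ 5,193.1325.

£5,193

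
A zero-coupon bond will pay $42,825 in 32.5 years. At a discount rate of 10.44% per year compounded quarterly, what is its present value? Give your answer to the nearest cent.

Periodic rate = 10.44%/4 = 0.0261; 130 periods.
P = 42,825/(1 + 0.0261)^130 ≈ 42,825/28.487831329 ≈ 1,503.2734.

$1,503.27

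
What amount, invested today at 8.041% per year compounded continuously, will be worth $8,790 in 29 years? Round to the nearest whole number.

P = A·e^(−rt) = 8,790·e^(−2.33189).
e^(−2.33189) ≈ 0.09711203179, so P ≈ 853.6148.

$854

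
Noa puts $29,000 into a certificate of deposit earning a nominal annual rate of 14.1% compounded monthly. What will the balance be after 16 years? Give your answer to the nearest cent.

$273,183.78

Growth factor = (1 + 0.01175)^192 ≈ 9.42013026055.
A ≈ 29,000 × 9.42013026055 ≈ 273,183.7776.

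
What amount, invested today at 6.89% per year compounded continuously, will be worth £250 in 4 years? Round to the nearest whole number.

£190

P = A·e^(−rt) = 250·e^(−0.2756).
e^(−0.2756) ≈ 0.759116517, so P ≈ 189.7791.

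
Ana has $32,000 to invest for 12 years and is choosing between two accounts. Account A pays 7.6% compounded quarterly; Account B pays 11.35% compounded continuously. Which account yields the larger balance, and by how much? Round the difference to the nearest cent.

Account B, by $45,948.94

A: (1 + 0.019)^48 ≈ 2.4680890903, so 32,000 × 2.4680890903 ≈ 78,978.8509.
B: e^(0.1135·12) = e^1.362 ≈ 3.90399348598, so 32,000 × 3.90399348598 ≈ 124,927.7916.
Difference ≈ 45,948.9407 in favor of B.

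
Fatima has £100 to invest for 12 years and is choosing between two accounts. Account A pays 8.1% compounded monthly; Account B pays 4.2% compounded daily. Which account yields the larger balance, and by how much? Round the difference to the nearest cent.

Account A growth factor: (1 + 0.00675)^144 ≈ 2.63460743; balance ≈ 263.4607.
Account B growth factor: (1 + 0.042/365)^4380 ≈ 1.65528137; balance ≈ 165.5281.
Account A is larger by 97.9326.

Account A, by £97.93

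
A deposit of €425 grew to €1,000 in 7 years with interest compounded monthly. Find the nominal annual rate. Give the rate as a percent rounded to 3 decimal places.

(1 + r/12)^84 = 1,000/425 = 2.35294.
1 + r/12 = 2.35294^(1/84) ≈ 1.010239, so r/12 ≈ 0.0102386.
r ≈ 12·0.0102386 = 12.28627%.

12.286%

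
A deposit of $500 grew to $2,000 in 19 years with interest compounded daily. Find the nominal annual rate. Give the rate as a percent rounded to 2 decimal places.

7.30%

(1 + r/365)^6935 = 2,000/500 = 4.
1 + r/365 = 4^(1/6935) ≈ 1.0002, so r/365 ≈ 0.000199918.
r ≈ 365·0.000199918 = 7.29702%.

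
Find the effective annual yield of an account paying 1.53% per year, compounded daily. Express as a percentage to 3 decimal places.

One year is 365 periods at 0.0000419178 each: (1 + 0.0000419178)^365 ≈ 1.015417.
EAR = 1.015417 − 1 ≈ 1.54173%.

1.542%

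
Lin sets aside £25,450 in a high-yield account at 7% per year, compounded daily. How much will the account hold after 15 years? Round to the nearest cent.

£72,719.90

Growth factor = (1 + 0.07/365)^5475 ≈ 2.8573634469.
A ≈ 25,450 × 2.8573634469 ≈ 72,719.8997.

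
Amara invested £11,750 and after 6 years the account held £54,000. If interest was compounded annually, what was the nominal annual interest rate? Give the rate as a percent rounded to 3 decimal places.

The 6-period growth factor is 54,000/11,750 = 4.59574.
r = 4.59574^(1/6) − 1 ≈ 0.289415, i.e. 28.94148%.

28.941%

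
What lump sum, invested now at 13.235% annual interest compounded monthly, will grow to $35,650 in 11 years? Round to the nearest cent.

$8,380.18

Periodic rate = 13.235%/12 = 0.0110292; 132 periods.
P = 35,650/(1 + 0.13235/12)^132 ≈ 35,650/4.2540868852 ≈ 8,380.1767.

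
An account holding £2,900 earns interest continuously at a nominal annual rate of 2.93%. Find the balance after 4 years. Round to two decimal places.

£3,260.60

A = P·e^(rt) = 2,900·e^(0.0293·4) = 2,900·e^0.1172.
e^0.1172 ≈ 1.124344276, so A ≈ 3,260.5984.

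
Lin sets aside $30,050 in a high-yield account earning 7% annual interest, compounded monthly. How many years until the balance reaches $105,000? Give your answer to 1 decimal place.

17.9 years

We need (1 + 0.00583333)^(12t) = 3.4942, so 12t = ln 3.4942 / ln 1.005833 ≈ 215.0988.
t ≈ 215.0988/12 = 17.9249 years.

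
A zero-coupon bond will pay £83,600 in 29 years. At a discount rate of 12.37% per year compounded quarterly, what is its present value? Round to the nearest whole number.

£2,443

Periodic rate = 12.37%/4 = 0.030925; 116 periods.
P = 83,600/(1 + 0.030925)^116 ≈ 83,600/34.224750042 ≈ 2,442.6767.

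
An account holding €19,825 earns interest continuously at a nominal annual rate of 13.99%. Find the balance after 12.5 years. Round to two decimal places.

€113,942.48

A = P·e^(rt) = 19,825·e^(0.1399·12.5) = 19,825·e^1.74875.
e^1.74875 ≈ 5.74741391657, so A ≈ 113,942.4809.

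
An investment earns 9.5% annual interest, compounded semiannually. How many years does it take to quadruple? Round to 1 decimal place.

(1 + 0.0475)^(2t) = 4.
2t = ln 4 / ln(1 + 0.0475) ≈ 1.3863/0.0464064 ≈ 29.8729.
t ≈ 14.9365.

14.9 years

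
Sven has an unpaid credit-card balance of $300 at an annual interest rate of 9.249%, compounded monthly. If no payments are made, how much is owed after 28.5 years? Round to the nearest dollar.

$4,145

Growth factor = (1 + 0.0077075)^342 ≈ 13.81643115.
A ≈ 300 × 13.81643115 ≈ 4,144.9293.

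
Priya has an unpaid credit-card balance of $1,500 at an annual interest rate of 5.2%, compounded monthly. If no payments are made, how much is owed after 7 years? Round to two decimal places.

$2,156.91

Growth factor = (1 + 0.052/12)^84 ≈ 1.437942977.
A ≈ 1,500 × 1.437942977 ≈ 2,156.9145.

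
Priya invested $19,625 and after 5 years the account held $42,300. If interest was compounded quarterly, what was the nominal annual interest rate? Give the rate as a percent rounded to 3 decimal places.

15.658%

The 20-period growth factor is 42,300/19,625 = 2.15541.
r/4 = 2.15541^(1/20) − 1 ≈ 0.0391459, so r ≈ 4·0.0391459 = 15.65837%.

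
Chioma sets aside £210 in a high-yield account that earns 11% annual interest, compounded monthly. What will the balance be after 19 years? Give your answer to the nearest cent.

£1,681.74

Growth factor = (1 + 0.11/12)^228 ≈ 8.008303758.
A ≈ 210 × 8.008303758 ≈ 1,681.7438.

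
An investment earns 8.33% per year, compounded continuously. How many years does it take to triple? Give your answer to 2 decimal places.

13.19 years

e^(0.0833t) = 3, so 0.0833t = ln 3 ≈ 1.0986.
t ≈ 1.0986/0.0833 ≈ 13.1886.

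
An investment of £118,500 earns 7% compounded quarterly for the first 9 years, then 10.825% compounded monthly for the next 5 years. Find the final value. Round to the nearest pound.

£379,285

After 9 years at 7%: 118,500 × 1.86740726603 ≈ 221,287.7610.
Then 5 years at 10.825%: 221,287.7610 × 1.71398885847 ≈ 379,284.7569.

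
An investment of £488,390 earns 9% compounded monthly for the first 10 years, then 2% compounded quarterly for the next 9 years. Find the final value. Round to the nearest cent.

£1,432,687.80

After 10 years at 9%: 488,390 × 2.451357078125 ≈ 1,197,218.2834.
Then 9 years at 2%: 1,197,218.2834 × 1.196680524823 ≈ 1,432,687.8037.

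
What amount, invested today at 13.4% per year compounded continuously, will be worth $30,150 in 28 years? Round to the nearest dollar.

P = A·e^(−rt) = 30,150·e^(−3.752).
e^(−3.752) ≈ 0.023470757368, so P ≈ 707.6433.

$708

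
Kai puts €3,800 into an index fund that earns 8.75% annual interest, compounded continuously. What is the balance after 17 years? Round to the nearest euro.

A = P·e^(rt) = 3,800·e^(0.0875·17) = 3,800·e^1.4875.
e^1.4875 ≈ 4.4260166346, so A ≈ 16,818.8632.

€16,819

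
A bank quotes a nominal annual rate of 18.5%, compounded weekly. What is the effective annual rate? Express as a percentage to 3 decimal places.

20.282%

One year is 52 periods at 0.00355769 each: (1 + 0.00355769)^52 ≈ 1.202823.
EAR = 1.202823 − 1 ≈ 20.28235%.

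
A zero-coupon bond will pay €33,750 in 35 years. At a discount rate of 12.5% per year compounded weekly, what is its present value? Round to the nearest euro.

€427

Growth factor = (1 + 0.125/52)^1820 ≈ 79.023873129.
P = 33,750/79.023873129 ≈ 427.0861.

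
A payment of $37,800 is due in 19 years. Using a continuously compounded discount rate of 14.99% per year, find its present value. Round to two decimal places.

P = A·e^(−rt) = 37,800·e^(−2.8481).
e^(−2.8481) ≈ 0.05795432956, so P ≈ 2,190.6737.

$2,190.67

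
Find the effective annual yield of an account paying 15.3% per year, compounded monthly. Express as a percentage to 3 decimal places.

16.420%

EAR = (1 + 15.3%/12)^12 − 1 = (1 + 0.01275)^12 − 1.
(1 + 0.01275)^12 ≈ 1.164198, so EAR ≈ 16.41985%.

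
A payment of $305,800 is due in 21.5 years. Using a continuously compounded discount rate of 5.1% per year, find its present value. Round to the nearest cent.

$102,148.87

P = A·e^(−rt) = 305,800·e^(−1.0965).
e^(−1.0965) ≈ 0.334038173707, so P ≈ 102,148.8735.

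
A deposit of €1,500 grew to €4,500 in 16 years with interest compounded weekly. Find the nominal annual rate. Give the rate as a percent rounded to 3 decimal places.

The 832-period growth factor is 4,500/1,500 = 3.
r/52 = 3^(1/832) − 1 ≈ 0.00132132, so r ≈ 52·0.00132132 = 6.87086%.

6.871%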